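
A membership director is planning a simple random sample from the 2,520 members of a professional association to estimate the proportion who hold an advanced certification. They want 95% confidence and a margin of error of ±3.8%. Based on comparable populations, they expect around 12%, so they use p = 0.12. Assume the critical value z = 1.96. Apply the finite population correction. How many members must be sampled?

253

Unadjusted: n₀ = 1.96² × 0.12 × 0.88 / 0.038² ≈ 280.94, so n₀ = 281.
Finite population correction with N = 2,520: n = n₀ / (1 + (n₀−1)/N) = 281 / (1 + 280/2520) = 281 / 1.1111 ≈ 252.90.
Rounding up, n = 253.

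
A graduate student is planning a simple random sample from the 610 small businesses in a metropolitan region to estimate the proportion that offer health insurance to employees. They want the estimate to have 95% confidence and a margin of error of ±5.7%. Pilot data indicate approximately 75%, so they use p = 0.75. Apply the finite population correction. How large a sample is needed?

163

For 95% confidence, z = 1.96.
Unadjusted: n₀ = 1.96² × 0.75 × 0.25 / 0.057² ≈ 221.70, so n₀ = 222.
Finite population correction with N = 610: n = n₀ / (1 + (n₀−1)/N) = 222 / (1 + 221/610) = 222 / 1.3623 ≈ 162.96.
Rounding up, n = 163.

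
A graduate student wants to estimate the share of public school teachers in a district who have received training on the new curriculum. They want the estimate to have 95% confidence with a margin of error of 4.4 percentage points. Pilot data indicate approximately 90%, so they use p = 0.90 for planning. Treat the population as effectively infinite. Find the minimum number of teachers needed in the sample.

179

For 95% confidence, z = 1.960.
With p = 0.90, p(1−p) = 0.0900.
n = z²·p(1−p)/E² = 1.960² × 0.0900 / 0.044² = 3.8416 × 0.0900 / 0.001936 ≈ 178.59.
Rounding up gives n = 179.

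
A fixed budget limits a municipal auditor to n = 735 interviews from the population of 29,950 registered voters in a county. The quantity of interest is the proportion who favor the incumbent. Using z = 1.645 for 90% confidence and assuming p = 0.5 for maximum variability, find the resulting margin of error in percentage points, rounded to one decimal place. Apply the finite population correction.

Finite-population factor: (N−n)/(N−1) = (29950−735)/(29950−1) = 0.9755.
SE(p̂) = √[p(1−p)/n · (N−n)/(N−1)] = √[0.2500/735 × 0.9755] = 0.01822.
E = z × SE = 1.645 × 0.01822 = 0.02996 ≈ 3.0 percentage points.

3.0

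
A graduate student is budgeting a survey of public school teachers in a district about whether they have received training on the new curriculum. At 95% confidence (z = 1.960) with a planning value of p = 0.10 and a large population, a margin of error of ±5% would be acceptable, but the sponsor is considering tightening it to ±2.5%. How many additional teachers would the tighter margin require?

At ±5%: n = 1.960² × 0.0900 / 0.050² ≈ 138.30 → 139.
At ±2.5%: n = 1.960² × 0.0900 / 0.025² ≈ 553.19 → 554.
Additional respondents: 554 − 139 = 415.

415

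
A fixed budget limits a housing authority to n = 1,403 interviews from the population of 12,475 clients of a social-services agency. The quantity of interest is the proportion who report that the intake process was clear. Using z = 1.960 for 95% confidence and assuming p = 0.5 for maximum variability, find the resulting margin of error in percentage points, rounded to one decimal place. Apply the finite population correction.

Finite-population factor: (N−n)/(N−1) = (12475−1403)/(12475−1) = 0.8876.
SE(p̂) = √[p(1−p)/n · (N−n)/(N−1)] = √[0.2500/1403 × 0.8876] = 0.01258.
E = z × SE = 1.960 × 0.01258 = 0.02465 ≈ 2.5 percentage points.

2.5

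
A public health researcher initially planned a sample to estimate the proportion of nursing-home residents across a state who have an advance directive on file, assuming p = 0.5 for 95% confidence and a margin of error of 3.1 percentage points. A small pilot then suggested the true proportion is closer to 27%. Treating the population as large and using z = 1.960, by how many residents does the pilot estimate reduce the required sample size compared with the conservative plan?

212

Conservative (p = 0.5): n = 1.960² × 0.25 / 0.031² ≈ 999.38 → 1000.
Using p = 0.27: p(1−p) = 0.1971, so n = 1.960² × 0.1971 / 0.031² ≈ 787.91 → 788.
Reduction: 1000 − 788 = 212.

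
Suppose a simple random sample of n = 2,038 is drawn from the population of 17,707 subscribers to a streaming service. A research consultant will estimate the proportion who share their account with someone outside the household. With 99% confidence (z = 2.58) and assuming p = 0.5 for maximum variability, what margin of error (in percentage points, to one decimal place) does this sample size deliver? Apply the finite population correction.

Finite-population factor: (N−n)/(N−1) = (17707−2038)/(17707−1) = 0.8850.
SE(p̂) = √[p(1−p)/n · (N−n)/(N−1)] = √[0.2500/2038 × 0.8850] = 0.01042.
E = z × SE = 2.58 × 0.01042 = 0.02688 ≈ 2.7 percentage points.

2.7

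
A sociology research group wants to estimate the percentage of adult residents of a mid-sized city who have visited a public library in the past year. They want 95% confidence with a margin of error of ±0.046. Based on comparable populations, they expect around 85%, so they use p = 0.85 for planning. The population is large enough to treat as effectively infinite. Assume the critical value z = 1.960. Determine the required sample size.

With p = 0.85, p(1−p) = 0.1275.
n = z²·p(1−p)/E² = 1.960² × 0.1275 / 0.046² = 3.8416 × 0.1275 / 0.002116 ≈ 231.48.
Rounding up gives n = 232.

232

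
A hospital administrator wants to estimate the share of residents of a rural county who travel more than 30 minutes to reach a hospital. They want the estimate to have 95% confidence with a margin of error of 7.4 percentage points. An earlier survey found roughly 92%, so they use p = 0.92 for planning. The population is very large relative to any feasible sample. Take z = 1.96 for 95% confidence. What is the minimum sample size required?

With p = 0.92, p(1−p) = 0.0736.
n = z²·p(1−p)/E² = 1.96² × 0.0736 / 0.074² = 3.8416 × 0.0736 / 0.005476 ≈ 51.63.
Rounding up gives n = 52.

52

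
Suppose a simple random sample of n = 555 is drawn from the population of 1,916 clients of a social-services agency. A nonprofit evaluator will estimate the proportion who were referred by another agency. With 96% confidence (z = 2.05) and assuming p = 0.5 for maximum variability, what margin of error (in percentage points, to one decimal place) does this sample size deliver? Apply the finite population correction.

Finite-population factor: (N−n)/(N−1) = (1916−555)/(1916−1) = 0.7107.
SE(p̂) = √[p(1−p)/n · (N−n)/(N−1)] = √[0.2500/555 × 0.7107] = 0.01789.
E = z × SE = 2.05 × 0.01789 = 0.03668 ≈ 3.7 percentage points.

3.7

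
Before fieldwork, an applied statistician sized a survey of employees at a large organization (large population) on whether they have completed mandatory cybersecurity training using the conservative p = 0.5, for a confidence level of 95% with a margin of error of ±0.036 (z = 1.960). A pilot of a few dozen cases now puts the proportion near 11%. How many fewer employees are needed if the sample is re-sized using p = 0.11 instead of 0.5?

Conservative (p = 0.5): n = 1.960² × 0.25 / 0.036² ≈ 741.05 → 742.
Using p = 0.11: p(1−p) = 0.0979, so n = 1.960² × 0.0979 / 0.036² ≈ 290.19 → 291.
Reduction: 742 − 291 = 451.

451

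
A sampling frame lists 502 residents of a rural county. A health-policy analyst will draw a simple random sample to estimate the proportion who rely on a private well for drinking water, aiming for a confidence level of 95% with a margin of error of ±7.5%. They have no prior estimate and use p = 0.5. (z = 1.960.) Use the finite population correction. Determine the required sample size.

128

Unadjusted: n₀ = 1.960² × 0.50 × 0.50 / 0.075² ≈ 170.74, so n₀ = 171.
Finite population correction with N = 502: n = n₀ / (1 + (n₀−1)/N) = 171 / (1 + 170/502) = 171 / 1.3386 ≈ 127.74.
Rounding up, n = 128.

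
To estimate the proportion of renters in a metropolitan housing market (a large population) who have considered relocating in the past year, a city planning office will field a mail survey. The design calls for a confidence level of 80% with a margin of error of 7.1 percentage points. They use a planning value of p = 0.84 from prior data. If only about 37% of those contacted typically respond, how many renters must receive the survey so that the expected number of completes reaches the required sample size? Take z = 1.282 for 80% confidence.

Completed interviews needed: n₀ = 1.282² × 0.1344 / 0.071² ≈ 43.82 → 44.
At a 37% response rate, contacts needed = 44 / 0.37 ≈ 118.92 → 119.

119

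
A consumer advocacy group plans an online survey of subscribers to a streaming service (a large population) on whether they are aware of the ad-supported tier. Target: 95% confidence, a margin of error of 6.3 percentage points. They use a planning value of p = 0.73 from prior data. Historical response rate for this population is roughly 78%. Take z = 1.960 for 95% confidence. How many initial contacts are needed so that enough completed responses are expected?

Completed interviews needed: n₀ = 1.960² × 0.1971 / 0.063² ≈ 190.77 → 191.
At a 78% response rate, contacts needed = 191 / 0.78 ≈ 244.87 → 245.

245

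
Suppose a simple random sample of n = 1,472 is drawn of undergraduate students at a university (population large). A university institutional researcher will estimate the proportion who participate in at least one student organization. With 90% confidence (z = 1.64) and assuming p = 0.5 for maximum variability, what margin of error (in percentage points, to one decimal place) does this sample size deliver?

SE(p̂) = √[p(1−p)/n] = √[0.2500/1472] = 0.01303.
E = z × SE = 1.64 × 0.01303 = 0.02137, or 2.1 percentage points.

2.1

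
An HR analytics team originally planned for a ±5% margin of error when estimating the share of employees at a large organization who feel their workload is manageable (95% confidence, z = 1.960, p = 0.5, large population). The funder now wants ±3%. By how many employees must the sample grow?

At ±5%: n = 1.960² × 0.2500 / 0.050² ≈ 384.16 → 385.
At ±3%: n = 1.960² × 0.2500 / 0.030² ≈ 1067.11 → 1068.
Additional respondents: 1068 − 385 = 683.

683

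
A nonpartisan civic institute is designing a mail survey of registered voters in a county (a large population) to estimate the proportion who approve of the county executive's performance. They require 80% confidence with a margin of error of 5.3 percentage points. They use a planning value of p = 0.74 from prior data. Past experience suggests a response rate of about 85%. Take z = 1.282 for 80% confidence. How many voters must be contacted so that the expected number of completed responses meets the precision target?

Completed interviews needed: n₀ = 1.282² × 0.1924 / 0.053² ≈ 112.57 → 113.
At an 85% response rate, contacts needed = 113 / 0.85 ≈ 132.94 → 133.

133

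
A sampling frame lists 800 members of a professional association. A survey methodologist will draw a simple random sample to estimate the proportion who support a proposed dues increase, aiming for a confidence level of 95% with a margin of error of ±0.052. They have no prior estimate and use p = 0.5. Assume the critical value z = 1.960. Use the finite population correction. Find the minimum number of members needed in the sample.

247

Unadjusted: n₀ = 1.960² × 0.50 × 0.50 / 0.052² ≈ 355.18, so n₀ = 356.
Finite population correction with N = 800: n = n₀ / (1 + (n₀−1)/N) = 356 / (1 + 355/800) = 356 / 1.4438 ≈ 246.58.
Rounding up, n = 247.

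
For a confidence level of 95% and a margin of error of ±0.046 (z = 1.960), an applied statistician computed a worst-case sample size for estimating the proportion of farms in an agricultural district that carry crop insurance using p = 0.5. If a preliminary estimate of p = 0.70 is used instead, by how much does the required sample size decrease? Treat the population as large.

72

Conservative (p = 0.5): n = 1.960² × 0.25 / 0.046² ≈ 453.88 → 454.
Using p = 0.70: p(1−p) = 0.2100, so n = 1.960² × 0.2100 / 0.046² ≈ 381.26 → 382.
Reduction: 454 − 382 = 72.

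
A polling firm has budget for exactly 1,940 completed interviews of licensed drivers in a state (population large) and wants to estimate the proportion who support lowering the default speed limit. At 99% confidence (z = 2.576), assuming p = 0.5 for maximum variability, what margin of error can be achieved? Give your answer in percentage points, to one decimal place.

SE(p̂) = √[p(1−p)/n] = √[0.2500/1940] = 0.01135.
E = z × SE = 2.576 × 0.01135 = 0.02924, or 2.9 percentage points.

2.9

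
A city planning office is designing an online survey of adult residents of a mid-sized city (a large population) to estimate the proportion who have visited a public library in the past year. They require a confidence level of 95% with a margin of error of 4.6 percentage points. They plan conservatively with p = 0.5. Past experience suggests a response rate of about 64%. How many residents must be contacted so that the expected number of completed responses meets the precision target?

For 95% confidence, z = 1.960.
Completed interviews needed: n₀ = 1.960² × 0.2500 / 0.046² ≈ 453.88 → 454.
At a 64% response rate, contacts needed = 454 / 0.64 ≈ 709.38 → 710.

710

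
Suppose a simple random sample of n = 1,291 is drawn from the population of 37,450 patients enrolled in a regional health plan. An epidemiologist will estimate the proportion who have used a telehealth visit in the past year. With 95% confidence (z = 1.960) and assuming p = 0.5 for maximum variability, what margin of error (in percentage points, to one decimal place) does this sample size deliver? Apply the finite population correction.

2.7

Finite-population factor: (N−n)/(N−1) = (37450−1291)/(37450−1) = 0.9656.
SE(p̂) = √[p(1−p)/n · (N−n)/(N−1)] = √[0.2500/1291 × 0.9656] = 0.01367.
E = z × SE = 1.960 × 0.01367 = 0.02680 ≈ 2.7 percentage points.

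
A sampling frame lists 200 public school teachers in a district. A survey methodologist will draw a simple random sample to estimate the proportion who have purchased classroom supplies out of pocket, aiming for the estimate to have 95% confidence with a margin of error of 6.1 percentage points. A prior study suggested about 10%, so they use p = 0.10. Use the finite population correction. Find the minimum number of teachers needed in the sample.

64

For 95% confidence, z = 1.96.
Unadjusted: n₀ = 1.96² × 0.10 × 0.90 / 0.061² ≈ 92.92, so n₀ = 93.
Finite population correction with N = 200: n = n₀ / (1 + (n₀−1)/N) = 93 / (1 + 92/200) = 93 / 1.4600 ≈ 63.70.
Rounding up, n = 64.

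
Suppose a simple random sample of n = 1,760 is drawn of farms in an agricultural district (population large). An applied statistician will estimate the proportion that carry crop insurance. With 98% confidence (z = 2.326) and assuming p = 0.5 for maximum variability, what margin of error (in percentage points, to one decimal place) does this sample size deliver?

2.8

SE(p̂) = √[p(1−p)/n] = √[0.2500/1760] = 0.01192.
E = z × SE = 2.326 × 0.01192 = 0.02772, or 2.8 percentage points.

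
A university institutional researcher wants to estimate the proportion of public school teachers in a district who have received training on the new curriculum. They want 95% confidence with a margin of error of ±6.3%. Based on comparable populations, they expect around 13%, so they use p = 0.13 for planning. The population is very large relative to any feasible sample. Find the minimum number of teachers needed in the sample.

110

For 95% confidence, z = 1.960.
With p = 0.13, p(1−p) = 0.1131.
n = z²·p(1−p)/E² = 1.960² × 0.1131 / 0.063² = 3.8416 × 0.1131 / 0.003969 ≈ 109.47.
Rounding up gives n = 110.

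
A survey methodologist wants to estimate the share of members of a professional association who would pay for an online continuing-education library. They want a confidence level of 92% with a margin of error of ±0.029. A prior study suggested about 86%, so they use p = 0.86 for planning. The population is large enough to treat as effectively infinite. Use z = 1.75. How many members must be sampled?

With p = 0.86, p(1−p) = 0.1204.
n = z²·p(1−p)/E² = 1.75² × 0.1204 / 0.029² = 3.0625 × 0.1204 / 0.000841 ≈ 438.44.
Rounding up gives n = 439.

439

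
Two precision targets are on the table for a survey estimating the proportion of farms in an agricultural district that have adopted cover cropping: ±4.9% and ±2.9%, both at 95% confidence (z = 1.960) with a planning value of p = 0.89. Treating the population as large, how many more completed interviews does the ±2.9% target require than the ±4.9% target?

At ±4.9%: n = 1.960² × 0.0979 / 0.049² ≈ 156.64 → 157.
At ±2.9%: n = 1.960² × 0.0979 / 0.029² ≈ 447.20 → 448.
Additional respondents: 448 − 157 = 291.

291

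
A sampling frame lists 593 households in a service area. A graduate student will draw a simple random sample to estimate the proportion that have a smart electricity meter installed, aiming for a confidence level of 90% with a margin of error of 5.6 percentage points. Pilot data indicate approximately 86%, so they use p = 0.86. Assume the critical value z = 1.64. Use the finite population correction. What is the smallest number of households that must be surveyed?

89

Unadjusted: n₀ = 1.64² × 0.86 × 0.14 / 0.056² ≈ 103.26, so n₀ = 104.
Finite population correction with N = 593: n = n₀ / (1 + (n₀−1)/N) = 104 / (1 + 103/593) = 104 / 1.1737 ≈ 88.61.
Rounding up, n = 89.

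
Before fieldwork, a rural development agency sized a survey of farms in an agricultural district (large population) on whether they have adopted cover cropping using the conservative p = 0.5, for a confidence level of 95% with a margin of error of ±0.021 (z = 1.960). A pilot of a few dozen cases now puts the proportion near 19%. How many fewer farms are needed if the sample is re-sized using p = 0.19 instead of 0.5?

837

Conservative (p = 0.5): n = 1.960² × 0.25 / 0.021² ≈ 2177.78 → 2178.
Using p = 0.19: p(1−p) = 0.1539, so n = 1.960² × 0.1539 / 0.021² ≈ 1340.64 → 1341.
Reduction: 2178 − 1341 = 837.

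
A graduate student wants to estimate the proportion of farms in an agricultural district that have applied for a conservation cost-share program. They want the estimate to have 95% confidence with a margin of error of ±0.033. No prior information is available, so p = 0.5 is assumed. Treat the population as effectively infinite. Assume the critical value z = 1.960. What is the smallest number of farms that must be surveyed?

With p = 0.5, p(1−p) = 0.25.
n = z²·p(1−p)/E² = 1.960² × 0.2500 / 0.033² = 3.8416 × 0.2500 / 0.001089 ≈ 881.91.
Rounding up gives n = 882.

882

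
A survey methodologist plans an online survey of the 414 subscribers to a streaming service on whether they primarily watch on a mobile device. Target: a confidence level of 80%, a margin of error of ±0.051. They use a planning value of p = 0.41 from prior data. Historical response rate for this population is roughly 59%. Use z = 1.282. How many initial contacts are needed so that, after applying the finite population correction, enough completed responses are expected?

Completed interviews needed (unadjusted): n₀ = 1.282² × 0.2419 / 0.051² ≈ 152.85 → 153.
FPC for N = 414: n = 153 / (1 + 152/414) = 153 / 1.3671 ≈ 111.91 → 112.
At a 59% response rate, contacts needed = 112 / 0.59 ≈ 189.83 → 190.

190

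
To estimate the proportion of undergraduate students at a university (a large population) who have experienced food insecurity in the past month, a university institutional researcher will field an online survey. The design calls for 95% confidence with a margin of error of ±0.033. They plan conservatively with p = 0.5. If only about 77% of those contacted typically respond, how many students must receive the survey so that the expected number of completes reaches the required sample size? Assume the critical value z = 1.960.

Completed interviews needed: n₀ = 1.960² × 0.2500 / 0.033² ≈ 881.91 → 882.
At a 77% response rate, contacts needed = 882 / 0.77 ≈ 1145.45 → 1146.

1146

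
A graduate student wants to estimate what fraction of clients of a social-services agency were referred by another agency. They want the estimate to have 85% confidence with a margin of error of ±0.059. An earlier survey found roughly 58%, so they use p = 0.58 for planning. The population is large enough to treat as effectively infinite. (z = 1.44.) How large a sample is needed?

146

With p = 0.58, p(1−p) = 0.2436.
n = z²·p(1−p)/E² = 1.44² × 0.2436 / 0.059² = 2.0736 × 0.2436 / 0.003481 ≈ 145.11.
Rounding up gives n = 146.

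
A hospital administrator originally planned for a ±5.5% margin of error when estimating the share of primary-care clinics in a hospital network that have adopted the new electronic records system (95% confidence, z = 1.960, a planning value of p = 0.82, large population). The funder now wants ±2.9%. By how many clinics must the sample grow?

487

At ±5.5%: n = 1.960² × 0.1476 / 0.055² ≈ 187.44 → 188.
At ±2.9%: n = 1.960² × 0.1476 / 0.029² ≈ 674.22 → 675.
Additional respondents: 675 − 188 = 487.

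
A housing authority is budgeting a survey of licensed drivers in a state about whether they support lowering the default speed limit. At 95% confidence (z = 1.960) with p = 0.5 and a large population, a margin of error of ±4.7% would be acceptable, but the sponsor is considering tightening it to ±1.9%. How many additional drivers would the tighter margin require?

2226

At ±4.7%: n = 1.960² × 0.2500 / 0.047² ≈ 434.77 → 435.
At ±1.9%: n = 1.960² × 0.2500 / 0.019² ≈ 2660.39 → 2661.
Additional respondents: 2661 − 435 = 2226.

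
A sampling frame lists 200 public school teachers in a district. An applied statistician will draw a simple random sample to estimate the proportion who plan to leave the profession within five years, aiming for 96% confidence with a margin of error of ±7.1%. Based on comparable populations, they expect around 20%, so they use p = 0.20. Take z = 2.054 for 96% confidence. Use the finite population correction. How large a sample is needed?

Unadjusted: n₀ = 2.054² × 0.20 × 0.80 / 0.071² ≈ 133.91, so n₀ = 134.
Finite population correction with N = 200: n = n₀ / (1 + (n₀−1)/N) = 134 / (1 + 133/200) = 134 / 1.6650 ≈ 80.48.
Rounding up, n = 81.

81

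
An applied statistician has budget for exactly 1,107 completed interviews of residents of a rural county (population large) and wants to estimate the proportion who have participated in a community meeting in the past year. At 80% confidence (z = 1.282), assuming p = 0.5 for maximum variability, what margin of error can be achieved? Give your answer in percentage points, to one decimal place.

1.9

SE(p̂) = √[p(1−p)/n] = √[0.2500/1107] = 0.01503.
E = z × SE = 1.282 × 0.01503 = 0.01927, or 1.9 percentage points.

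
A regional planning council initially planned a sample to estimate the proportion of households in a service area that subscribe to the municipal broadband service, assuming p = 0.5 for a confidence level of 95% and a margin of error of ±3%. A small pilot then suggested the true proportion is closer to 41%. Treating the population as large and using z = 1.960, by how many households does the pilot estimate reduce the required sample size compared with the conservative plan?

Conservative (p = 0.5): n = 1.960² × 0.25 / 0.030² ≈ 1067.11 → 1068.
Using p = 0.41: p(1−p) = 0.2419, so n = 1.960² × 0.2419 / 0.030² ≈ 1032.54 → 1033.
Reduction: 1068 − 1033 = 35.

35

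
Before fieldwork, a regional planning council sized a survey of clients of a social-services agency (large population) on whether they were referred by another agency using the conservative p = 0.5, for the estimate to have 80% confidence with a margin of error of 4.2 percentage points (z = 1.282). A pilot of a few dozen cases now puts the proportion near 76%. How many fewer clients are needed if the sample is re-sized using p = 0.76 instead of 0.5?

Conservative (p = 0.5): n = 1.282² × 0.25 / 0.042² ≈ 232.93 → 233.
Using p = 0.76: p(1−p) = 0.1824, so n = 1.282² × 0.1824 / 0.042² ≈ 169.94 → 170.
Reduction: 233 − 170 = 63.

63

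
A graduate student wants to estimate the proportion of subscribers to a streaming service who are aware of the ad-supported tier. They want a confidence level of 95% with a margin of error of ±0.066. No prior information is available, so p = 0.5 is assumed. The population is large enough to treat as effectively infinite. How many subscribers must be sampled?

221

For 95% confidence, z = 1.960.
With p = 0.5, p(1−p) = 0.25.
n = z²·p(1−p)/E² = 1.960² × 0.2500 / 0.066² = 3.8416 × 0.2500 / 0.004356 ≈ 220.48.
Rounding up gives n = 221.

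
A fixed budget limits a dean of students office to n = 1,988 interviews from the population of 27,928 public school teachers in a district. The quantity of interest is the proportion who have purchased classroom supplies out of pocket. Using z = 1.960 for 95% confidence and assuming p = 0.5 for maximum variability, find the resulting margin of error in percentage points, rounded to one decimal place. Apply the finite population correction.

2.1

Finite-population factor: (N−n)/(N−1) = (27928−1988)/(27928−1) = 0.9289.
SE(p̂) = √[p(1−p)/n · (N−n)/(N−1)] = √[0.2500/1988 × 0.9289] = 0.01081.
E = z × SE = 1.960 × 0.01081 = 0.02118 ≈ 2.1 percentage points.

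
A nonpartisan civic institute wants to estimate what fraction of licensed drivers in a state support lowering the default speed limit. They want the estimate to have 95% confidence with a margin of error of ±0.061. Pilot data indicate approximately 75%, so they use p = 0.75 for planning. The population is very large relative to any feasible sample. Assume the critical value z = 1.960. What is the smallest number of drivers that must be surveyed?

With p = 0.75, p(1−p) = 0.1875.
n = z²·p(1−p)/E² = 1.960² × 0.1875 / 0.061² = 3.8416 × 0.1875 / 0.003721 ≈ 193.58.
Rounding up gives n = 194.

194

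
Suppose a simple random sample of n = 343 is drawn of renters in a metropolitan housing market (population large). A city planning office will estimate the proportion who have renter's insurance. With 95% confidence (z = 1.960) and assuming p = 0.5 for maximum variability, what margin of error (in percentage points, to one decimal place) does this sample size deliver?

SE(p̂) = √[p(1−p)/n] = √[0.2500/343] = 0.02700.
E = z × SE = 1.960 × 0.02700 = 0.05292, or 5.3 percentage points.

5.3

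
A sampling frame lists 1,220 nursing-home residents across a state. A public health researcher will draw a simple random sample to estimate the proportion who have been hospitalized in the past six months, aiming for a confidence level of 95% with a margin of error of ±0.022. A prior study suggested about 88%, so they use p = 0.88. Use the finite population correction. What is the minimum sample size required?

For 95% confidence, z = 1.960.
Unadjusted: n₀ = 1.960² × 0.88 × 0.12 / 0.022² ≈ 838.17, so n₀ = 839.
Finite population correction with N = 1,220: n = n₀ / (1 + (n₀−1)/N) = 839 / (1 + 838/1220) = 839 / 1.6869 ≈ 497.37.
Rounding up, n = 498.

498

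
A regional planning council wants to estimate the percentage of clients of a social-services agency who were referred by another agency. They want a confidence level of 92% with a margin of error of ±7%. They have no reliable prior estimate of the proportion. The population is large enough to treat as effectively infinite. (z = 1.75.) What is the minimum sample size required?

With no prior estimate, use p = 0.5, giving p(1−p) = 0.25.
n = z²·p(1−p)/E² = 1.75² × 0.2500 / 0.070² = 3.0625 × 0.2500 / 0.004900 ≈ 156.25.
Rounding up gives n = 157.

157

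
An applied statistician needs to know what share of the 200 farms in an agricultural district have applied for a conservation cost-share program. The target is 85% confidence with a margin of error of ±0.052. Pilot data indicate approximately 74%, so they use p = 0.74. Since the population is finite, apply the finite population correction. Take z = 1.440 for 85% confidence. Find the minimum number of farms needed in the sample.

86

Unadjusted: n₀ = 1.440² × 0.74 × 0.26 / 0.052² ≈ 147.54, so n₀ = 148.
Finite population correction with N = 200: n = n₀ / (1 + (n₀−1)/N) = 148 / (1 + 147/200) = 148 / 1.7350 ≈ 85.30.
Rounding up, n = 86.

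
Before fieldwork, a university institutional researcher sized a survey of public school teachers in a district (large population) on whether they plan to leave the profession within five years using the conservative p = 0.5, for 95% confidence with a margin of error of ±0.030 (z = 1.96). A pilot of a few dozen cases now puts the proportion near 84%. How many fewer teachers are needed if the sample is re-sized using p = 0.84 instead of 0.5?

494

Conservative (p = 0.5): n = 1.96² × 0.25 / 0.030² ≈ 1067.11 → 1068.
Using p = 0.84: p(1−p) = 0.1344, so n = 1.96² × 0.1344 / 0.030² ≈ 573.68 → 574.
Reduction: 1068 − 574 = 494.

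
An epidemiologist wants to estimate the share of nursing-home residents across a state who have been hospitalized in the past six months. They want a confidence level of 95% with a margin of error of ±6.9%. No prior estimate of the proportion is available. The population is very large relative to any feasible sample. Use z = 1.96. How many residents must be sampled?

With no prior estimate, use p = 0.5, giving p(1−p) = 0.25.
n = z²·p(1−p)/E² = 1.96² × 0.2500 / 0.069² = 3.8416 × 0.2500 / 0.004761 ≈ 201.72.
Rounding up gives n = 202.

202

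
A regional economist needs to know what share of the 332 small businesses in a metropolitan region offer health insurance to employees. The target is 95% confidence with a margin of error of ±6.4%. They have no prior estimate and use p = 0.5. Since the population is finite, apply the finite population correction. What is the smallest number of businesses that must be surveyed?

138

For 95% confidence, z = 1.96.
Unadjusted: n₀ = 1.96² × 0.50 × 0.50 / 0.064² ≈ 234.47, so n₀ = 235.
Finite population correction with N = 332: n = n₀ / (1 + (n₀−1)/N) = 235 / (1 + 234/332) = 235 / 1.7048 ≈ 137.84.
Rounding up, n = 138.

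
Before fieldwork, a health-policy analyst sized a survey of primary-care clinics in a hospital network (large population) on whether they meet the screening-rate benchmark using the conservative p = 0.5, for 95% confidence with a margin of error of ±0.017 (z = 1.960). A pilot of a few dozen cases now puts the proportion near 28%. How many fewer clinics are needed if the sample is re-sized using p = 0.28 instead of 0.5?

Conservative (p = 0.5): n = 1.960² × 0.25 / 0.017² ≈ 3323.18 → 3324.
Using p = 0.28: p(1−p) = 0.2016, so n = 1.960² × 0.2016 / 0.017² ≈ 2679.82 → 2680.
Reduction: 3324 − 2680 = 644.

644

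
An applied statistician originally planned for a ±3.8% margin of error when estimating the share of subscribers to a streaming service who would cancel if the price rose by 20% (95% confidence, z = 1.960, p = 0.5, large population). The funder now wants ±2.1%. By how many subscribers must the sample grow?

1512

At ±3.8%: n = 1.960² × 0.2500 / 0.038² ≈ 665.10 → 666.
At ±2.1%: n = 1.960² × 0.2500 / 0.021² ≈ 2177.78 → 2178.
Additional respondents: 2178 − 666 = 1512.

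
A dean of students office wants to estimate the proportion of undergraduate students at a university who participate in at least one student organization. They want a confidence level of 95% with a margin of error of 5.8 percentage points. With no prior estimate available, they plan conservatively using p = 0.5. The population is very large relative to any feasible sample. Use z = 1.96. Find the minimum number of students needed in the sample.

286

With p = 0.5, p(1−p) = 0.25.
n = z²·p(1−p)/E² = 1.96² × 0.2500 / 0.058² = 3.8416 × 0.2500 / 0.003364 ≈ 285.49.
Rounding up gives n = 286.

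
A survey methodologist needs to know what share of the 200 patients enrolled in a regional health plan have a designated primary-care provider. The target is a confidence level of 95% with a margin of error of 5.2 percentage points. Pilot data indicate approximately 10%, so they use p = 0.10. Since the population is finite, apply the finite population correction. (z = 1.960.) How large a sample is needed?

79

Unadjusted: n₀ = 1.960² × 0.10 × 0.90 / 0.052² ≈ 127.86, so n₀ = 128.
Finite population correction with N = 200: n = n₀ / (1 + (n₀−1)/N) = 128 / (1 + 127/200) = 128 / 1.6350 ≈ 78.29.
Rounding up, n = 79.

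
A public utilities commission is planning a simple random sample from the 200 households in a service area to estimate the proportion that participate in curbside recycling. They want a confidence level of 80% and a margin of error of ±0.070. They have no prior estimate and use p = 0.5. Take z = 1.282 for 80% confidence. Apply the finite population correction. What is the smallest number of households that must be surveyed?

60

Unadjusted: n₀ = 1.282² × 0.50 × 0.50 / 0.070² ≈ 83.85, so n₀ = 84.
Finite population correction with N = 200: n = n₀ / (1 + (n₀−1)/N) = 84 / (1 + 83/200) = 84 / 1.4150 ≈ 59.36.
Rounding up, n = 60.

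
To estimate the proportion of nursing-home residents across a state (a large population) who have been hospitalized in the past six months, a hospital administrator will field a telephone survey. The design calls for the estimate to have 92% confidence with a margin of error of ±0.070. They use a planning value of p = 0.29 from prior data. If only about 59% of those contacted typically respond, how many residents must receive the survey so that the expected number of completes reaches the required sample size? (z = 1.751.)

219

Completed interviews needed: n₀ = 1.751² × 0.2059 / 0.070² ≈ 128.83 → 129.
At a 59% response rate, contacts needed = 129 / 0.59 ≈ 218.64 → 219.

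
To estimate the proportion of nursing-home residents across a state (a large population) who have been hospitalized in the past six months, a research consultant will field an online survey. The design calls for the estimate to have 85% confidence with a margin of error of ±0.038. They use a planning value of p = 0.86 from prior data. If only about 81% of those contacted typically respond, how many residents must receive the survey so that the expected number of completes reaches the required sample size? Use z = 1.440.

214

Completed interviews needed: n₀ = 1.440² × 0.1204 / 0.038² ≈ 172.90 → 173.
At an 81% response rate, contacts needed = 173 / 0.81 ≈ 213.58 → 214.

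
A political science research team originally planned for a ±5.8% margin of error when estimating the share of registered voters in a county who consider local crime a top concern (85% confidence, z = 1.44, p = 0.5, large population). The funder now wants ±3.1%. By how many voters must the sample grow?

385

At ±5.8%: n = 1.44² × 0.2500 / 0.058² ≈ 154.10 → 155.
At ±3.1%: n = 1.44² × 0.2500 / 0.031² ≈ 539.44 → 540.
Additional respondents: 540 − 155 = 385.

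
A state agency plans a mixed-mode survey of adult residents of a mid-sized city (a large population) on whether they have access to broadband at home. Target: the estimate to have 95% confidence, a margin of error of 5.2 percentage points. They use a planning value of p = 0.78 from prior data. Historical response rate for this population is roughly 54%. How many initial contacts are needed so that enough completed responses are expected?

For 95% confidence, z = 1.960.
Completed interviews needed: n₀ = 1.960² × 0.1716 / 0.052² ≈ 243.79 → 244.
At a 54% response rate, contacts needed = 244 / 0.54 ≈ 451.85 → 452.

452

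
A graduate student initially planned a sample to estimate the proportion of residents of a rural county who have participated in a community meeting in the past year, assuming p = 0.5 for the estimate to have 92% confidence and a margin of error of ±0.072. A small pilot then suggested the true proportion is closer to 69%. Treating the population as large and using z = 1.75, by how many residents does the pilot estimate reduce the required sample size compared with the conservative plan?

21

Conservative (p = 0.5): n = 1.75² × 0.25 / 0.072² ≈ 147.69 → 148.
Using p = 0.69: p(1−p) = 0.2139, so n = 1.75² × 0.2139 / 0.072² ≈ 126.36 → 127.
Reduction: 148 − 127 = 21.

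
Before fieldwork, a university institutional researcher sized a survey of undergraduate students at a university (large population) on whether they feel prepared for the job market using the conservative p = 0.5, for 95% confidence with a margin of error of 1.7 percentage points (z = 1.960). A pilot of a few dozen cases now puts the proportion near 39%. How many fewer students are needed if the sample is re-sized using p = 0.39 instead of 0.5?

Conservative (p = 0.5): n = 1.960² × 0.25 / 0.017² ≈ 3323.18 → 3324.
Using p = 0.39: p(1−p) = 0.2379, so n = 1.960² × 0.2379 / 0.017² ≈ 3162.34 → 3163.
Reduction: 3324 − 3163 = 161.

161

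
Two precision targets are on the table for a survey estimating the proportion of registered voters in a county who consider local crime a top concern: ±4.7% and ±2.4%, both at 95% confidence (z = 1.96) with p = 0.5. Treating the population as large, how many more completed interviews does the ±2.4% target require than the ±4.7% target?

1233

At ±4.7%: n = 1.96² × 0.2500 / 0.047² ≈ 434.77 → 435.
At ±2.4%: n = 1.96² × 0.2500 / 0.024² ≈ 1667.36 → 1668.
Additional respondents: 1668 − 435 = 1233.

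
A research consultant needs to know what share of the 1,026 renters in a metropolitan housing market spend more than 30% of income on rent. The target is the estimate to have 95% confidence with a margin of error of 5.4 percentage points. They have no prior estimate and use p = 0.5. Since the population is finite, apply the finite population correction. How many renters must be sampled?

For 95% confidence, z = 1.96.
Unadjusted: n₀ = 1.96² × 0.50 × 0.50 / 0.054² ≈ 329.36, so n₀ = 330.
Finite population correction with N = 1,026: n = n₀ / (1 + (n₀−1)/N) = 330 / (1 + 329/1026) = 330 / 1.3207 ≈ 249.87.
Rounding up, n = 250.

250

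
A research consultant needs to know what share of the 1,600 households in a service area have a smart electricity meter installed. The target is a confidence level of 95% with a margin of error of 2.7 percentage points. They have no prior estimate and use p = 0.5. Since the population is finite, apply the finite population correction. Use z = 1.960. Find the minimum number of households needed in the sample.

723

Unadjusted: n₀ = 1.960² × 0.50 × 0.50 / 0.027² ≈ 1317.42, so n₀ = 1318.
Finite population correction with N = 1,600: n = n₀ / (1 + (n₀−1)/N) = 1318 / (1 + 1317/1600) = 1318 / 1.8231 ≈ 722.93.
Rounding up, n = 723.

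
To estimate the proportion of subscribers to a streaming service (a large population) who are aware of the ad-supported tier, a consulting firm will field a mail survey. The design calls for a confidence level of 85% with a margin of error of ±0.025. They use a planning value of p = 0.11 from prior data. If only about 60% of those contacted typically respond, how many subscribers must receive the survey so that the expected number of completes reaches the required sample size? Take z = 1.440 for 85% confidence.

Completed interviews needed: n₀ = 1.440² × 0.0979 / 0.025² ≈ 324.81 → 325.
At a 60% response rate, contacts needed = 325 / 0.60 ≈ 541.67 → 542.

542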